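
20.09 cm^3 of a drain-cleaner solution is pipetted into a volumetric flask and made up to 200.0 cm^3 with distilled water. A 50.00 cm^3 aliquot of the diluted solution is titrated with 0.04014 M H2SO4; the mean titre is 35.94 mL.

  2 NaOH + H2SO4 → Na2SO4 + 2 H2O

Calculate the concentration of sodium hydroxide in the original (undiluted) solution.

0.5745 M

n(H2SO4) = 0.03594 × 0.04014 = 1.443 × 10^-3 mol
From the 2:1 ratio, n(NaOH) in the aliquot = 2/1 × 1.443 × 10^-3 = 2.885 × 10^-3 mol
[NaOH]_dilute = 2.885 × 10^-3 / 0.05000 = 0.05771 mol/L
Dilution factor = 200.0 / 20.09 = 9.955
[NaOH]_stock = 0.05771 × 9.955 = 0.5745 mol/L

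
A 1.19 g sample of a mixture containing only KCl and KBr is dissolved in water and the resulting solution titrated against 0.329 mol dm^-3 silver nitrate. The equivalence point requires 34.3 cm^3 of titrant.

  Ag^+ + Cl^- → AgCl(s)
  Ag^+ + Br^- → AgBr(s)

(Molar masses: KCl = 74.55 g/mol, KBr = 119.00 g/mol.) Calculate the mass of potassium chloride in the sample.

n(AgNO3) = 0.0343 × 0.329 = 0.0113 mol
Let x = n(KCl), y = n(KBr).
Titrant: 1x + 1y = 0.0113;  mass: 74.55x + 119.00y = 1.19
Solving, x = 3.44 × 10^-3 mol, y = 7.85 × 10^-3 mol
mass of KCl = 3.44 × 10^-3 × 74.55 = 0.256 g

0.256 g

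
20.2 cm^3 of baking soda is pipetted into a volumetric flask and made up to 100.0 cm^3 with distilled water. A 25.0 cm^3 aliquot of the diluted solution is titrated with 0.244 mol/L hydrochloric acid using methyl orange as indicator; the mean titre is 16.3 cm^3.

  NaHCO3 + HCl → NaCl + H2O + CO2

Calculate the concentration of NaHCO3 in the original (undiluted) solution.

n(HCl) = 0.0163 × 0.244 = 3.98 × 10^-3 mol
n(NaHCO3) in the aliquot = 3.98 × 10^-3 mol (1:1 ratio)
[NaHCO3]_dilute = 3.98 × 10^-3 / 0.0250 = 0.159 mol/L
Dilution factor = 100.0 / 20.2 = 4.950
[NaHCO3]_stock = 0.159 × 4.950 = 0.788 mol/L

0.788 mol/L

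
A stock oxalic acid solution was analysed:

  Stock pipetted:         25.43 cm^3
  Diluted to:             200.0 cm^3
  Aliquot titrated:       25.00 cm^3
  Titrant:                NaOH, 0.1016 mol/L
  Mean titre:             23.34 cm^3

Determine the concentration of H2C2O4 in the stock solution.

0.3730 mol/L

H2C2O4 + 2 NaOH → Na2C2O4 + 2 H2O
n(NaOH) = 0.02334 × 0.1016 = 2.371 × 10^-3 mol
From the 1:2 ratio, n(H2C2O4) in the aliquot = 1/2 × 2.371 × 10^-3 = 1.186 × 10^-3 mol
[H2C2O4]_dilute = 1.186 × 10^-3 / 0.02500 = 0.04743 mol/L
Dilution factor = 200.0 / 25.43 = 7.865
[H2C2O4]_stock = 0.04743 × 7.865 = 0.3730 mol/L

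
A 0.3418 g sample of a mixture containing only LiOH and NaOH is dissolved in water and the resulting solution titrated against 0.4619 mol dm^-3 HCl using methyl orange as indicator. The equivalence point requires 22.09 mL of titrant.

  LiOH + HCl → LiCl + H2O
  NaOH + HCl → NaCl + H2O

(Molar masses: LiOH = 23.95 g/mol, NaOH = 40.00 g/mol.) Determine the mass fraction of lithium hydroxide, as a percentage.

28.96 %

n(HCl) = 0.02209 × 0.4619 = 0.01020 mol
Let x = n(LiOH), y = n(NaOH).
Titrant: 1x + 1y = 0.01020;  mass: 23.95x + 40.00y = 0.3418
Solving, x = 4.133 × 10^-3 mol, y = 6.070 × 10^-3 mol
mass of LiOH = 4.133 × 10^-3 × 23.95 = 0.09899 g
% LiOH = 0.09899 / 0.3418 × 100 = 28.96 %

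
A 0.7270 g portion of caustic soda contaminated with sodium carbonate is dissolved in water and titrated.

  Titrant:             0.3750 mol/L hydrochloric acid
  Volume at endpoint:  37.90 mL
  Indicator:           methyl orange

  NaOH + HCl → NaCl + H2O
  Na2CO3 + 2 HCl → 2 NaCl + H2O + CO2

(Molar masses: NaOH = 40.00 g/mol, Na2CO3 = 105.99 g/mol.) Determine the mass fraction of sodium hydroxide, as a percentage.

11.09 %

n(HCl) = 0.03790 × 0.3750 = 0.01421 mol
Let x = n(NaOH), y = n(Na2CO3).
Titrant: 1x + 2y = 0.01421;  mass: 40.00x + 105.99y = 0.7270
Solving, x = 2.016 × 10^-3 mol, y = 6.098 × 10^-3 mol
mass of NaOH = 2.016 × 10^-3 × 40.00 = 0.08062 g
% NaOH = 0.08062 / 0.7270 × 100 = 11.09 %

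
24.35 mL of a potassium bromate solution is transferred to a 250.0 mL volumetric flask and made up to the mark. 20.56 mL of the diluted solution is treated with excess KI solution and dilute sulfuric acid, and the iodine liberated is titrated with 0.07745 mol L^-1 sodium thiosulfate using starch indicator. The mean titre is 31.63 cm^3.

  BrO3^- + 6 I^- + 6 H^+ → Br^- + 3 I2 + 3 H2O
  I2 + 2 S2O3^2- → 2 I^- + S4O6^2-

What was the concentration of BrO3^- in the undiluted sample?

n(S2O3^2-) = 0.03163 × 0.07745 = 2.450 × 10^-3 mol
n(I2) = n(S2O3^2-)/2 = 1.225 × 10^-3 mol
From the 1:3 ratio, n(BrO3^-) in the aliquot = 1/3 × 1.225 × 10^-3 = 4.083 × 10^-4 mol
[BrO3^-]_dilute = 4.083 × 10^-4 / 0.02056 = 0.01986 mol/L
[BrO3^-]_original = 0.01986 × 250.0/24.35 = 0.2039 mol/L

0.2039 mol/L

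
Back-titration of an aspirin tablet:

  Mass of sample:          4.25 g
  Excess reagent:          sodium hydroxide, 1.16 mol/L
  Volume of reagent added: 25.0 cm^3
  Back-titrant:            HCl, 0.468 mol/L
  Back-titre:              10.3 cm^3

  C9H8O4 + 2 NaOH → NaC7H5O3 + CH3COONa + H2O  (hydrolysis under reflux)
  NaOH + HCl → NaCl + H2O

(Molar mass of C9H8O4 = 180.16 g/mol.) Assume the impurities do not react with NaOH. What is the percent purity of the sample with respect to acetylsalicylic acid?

51.2 %

n(NaOH) added = 0.0250 × 1.16 = 0.0290 mol
n(HCl) used in back-titration = 0.0103 × 0.468 = 4.82 × 10^-3 mol
n(NaOH) left over = 4.82 × 10^-3 mol (1:1 ratio)
n(NaOH) consumed by analyte = 0.0290 − 4.82 × 10^-3 = 0.0242 mol
From the 1:2 ratio, n(C9H8O4) = 1/2 × 0.0242 = 0.0121 mol
mass of C9H8O4 = 0.0121 × 180.16 = 2.18 g
% C9H8O4 = 2.18 / 4.25 × 100 = 51.2 %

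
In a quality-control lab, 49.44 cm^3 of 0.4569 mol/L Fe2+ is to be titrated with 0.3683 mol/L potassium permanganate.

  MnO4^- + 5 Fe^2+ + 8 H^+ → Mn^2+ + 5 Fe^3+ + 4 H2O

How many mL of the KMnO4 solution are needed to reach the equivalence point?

n(Fe2+) = 0.04944 L × 0.4569 mol/L = 0.02259 mol
From the 1:5 stoichiometry, n(KMnO4) = 1/5 × 0.02259 = 4.518 × 10^-3 mol
V(KMnO4) = 4.518 × 10^-3 mol / 0.3683 mol/L = 0.01227 L = 12.27 mL

12.27 mL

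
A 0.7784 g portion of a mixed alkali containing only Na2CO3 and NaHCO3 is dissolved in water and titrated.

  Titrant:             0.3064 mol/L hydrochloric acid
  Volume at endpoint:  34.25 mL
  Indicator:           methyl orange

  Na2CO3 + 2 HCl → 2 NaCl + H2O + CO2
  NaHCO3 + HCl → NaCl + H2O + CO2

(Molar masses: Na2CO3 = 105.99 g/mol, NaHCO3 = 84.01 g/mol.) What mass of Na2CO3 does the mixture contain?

0.1764 g

n(HCl) = 0.03425 × 0.3064 = 0.01049 mol
Let x = n(Na2CO3), y = n(NaHCO3).
Titrant: 2x + 1y = 0.01049;  mass: 105.99x + 84.01y = 0.7784
Solving, x = 1.664 × 10^-3 mol, y = 7.166 × 10^-3 mol
mass of Na2CO3 = 1.664 × 10^-3 × 105.99 = 0.1764 g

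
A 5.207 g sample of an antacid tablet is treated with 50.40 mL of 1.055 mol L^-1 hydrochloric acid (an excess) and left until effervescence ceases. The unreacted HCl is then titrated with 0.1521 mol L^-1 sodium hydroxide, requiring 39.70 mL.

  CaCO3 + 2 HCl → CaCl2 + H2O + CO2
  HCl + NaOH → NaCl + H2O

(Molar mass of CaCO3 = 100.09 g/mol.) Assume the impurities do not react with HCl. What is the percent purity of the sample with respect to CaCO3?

n(HCl) added = 0.05040 × 1.055 = 0.05317 mol
n(NaOH) used in back-titration = 0.03970 × 0.1521 = 6.038 × 10^-3 mol
n(HCl) left over = 6.038 × 10^-3 mol (1:1 ratio)
n(HCl) consumed by analyte = 0.05317 − 6.038 × 10^-3 = 0.04713 mol
From the 1:2 ratio, n(CaCO3) = 1/2 × 0.04713 = 0.02357 mol
mass of CaCO3 = 0.02357 × 100.09 = 2.359 g
% CaCO3 = 2.359 / 5.207 × 100 = 45.30 %

45.30 %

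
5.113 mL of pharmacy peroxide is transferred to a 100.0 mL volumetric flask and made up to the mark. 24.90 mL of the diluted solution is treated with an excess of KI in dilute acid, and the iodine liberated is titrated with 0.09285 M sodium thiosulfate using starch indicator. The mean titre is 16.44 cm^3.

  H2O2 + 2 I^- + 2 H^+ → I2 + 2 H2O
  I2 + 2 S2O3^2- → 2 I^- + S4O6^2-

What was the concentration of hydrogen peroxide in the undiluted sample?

0.5995 M

n(S2O3^2-) = 0.01644 × 0.09285 = 1.526 × 10^-3 mol
n(I2) = n(S2O3^2-)/2 = 7.632 × 10^-4 mol
n(H2O2) in the aliquot = 7.632 × 10^-4 mol (1:1 ratio)
[H2O2]_dilute = 7.632 × 10^-4 / 0.02490 = 0.03065 mol/L
[H2O2]_original = 0.03065 × 100.0/5.113 = 0.5995 mol/L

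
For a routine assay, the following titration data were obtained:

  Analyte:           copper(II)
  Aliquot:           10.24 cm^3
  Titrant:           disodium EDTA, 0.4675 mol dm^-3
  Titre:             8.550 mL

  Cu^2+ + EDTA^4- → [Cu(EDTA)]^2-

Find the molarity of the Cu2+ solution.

0.3903 mol/L

n(EDTA) = 0.008550 L × 0.4675 mol/L = 3.997 × 10^-3 mol
n(Cu2+) = 3.997 × 10^-3 mol (1:1 mole ratio)
[Cu2+] = 3.997 × 10^-3 mol / 0.01024 L = 0.3903 mol/L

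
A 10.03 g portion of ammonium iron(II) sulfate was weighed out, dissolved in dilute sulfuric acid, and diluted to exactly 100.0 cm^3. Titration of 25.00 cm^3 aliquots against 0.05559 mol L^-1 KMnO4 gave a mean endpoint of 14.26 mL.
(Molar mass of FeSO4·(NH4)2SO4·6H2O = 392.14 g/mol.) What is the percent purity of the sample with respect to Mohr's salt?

61.98 %

MnO4^- + 5 Fe^2+ + 8 H^+ → Mn^2+ + 5 Fe^3+ + 4 H2O
n(KMnO4) per titration = 0.01426 × 0.05559 = 7.927 × 10^-4 mol
From the 5:1 ratio, n(FeSO4·(NH4)2SO4·6H2O) in each aliquot = 5/1 × 7.927 × 10^-4 = 3.964 × 10^-3 mol
n(FeSO4·(NH4)2SO4·6H2O) in the whole flask = 3.964 × 10^-3 × 100.0/25.00 = 0.01585 mol
mass of FeSO4·(NH4)2SO4·6H2O = 0.01585 × 392.14 = 6.217 g
% FeSO4·(NH4)2SO4·6H2O = 6.217 / 10.03 × 100 = 61.98 %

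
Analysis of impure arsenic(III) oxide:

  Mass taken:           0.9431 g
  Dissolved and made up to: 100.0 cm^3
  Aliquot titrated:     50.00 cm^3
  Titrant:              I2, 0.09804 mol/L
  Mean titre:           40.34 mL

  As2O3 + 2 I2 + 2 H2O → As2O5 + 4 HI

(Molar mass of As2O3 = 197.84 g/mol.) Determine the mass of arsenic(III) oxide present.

0.7824 g

n(I2) per titration = 0.04034 × 0.09804 = 3.955 × 10^-3 mol
From the 1:2 ratio, n(As2O3) in each aliquot = 1/2 × 3.955 × 10^-3 = 1.977 × 10^-3 mol
n(As2O3) in the whole flask = 1.977 × 10^-3 × 100.0/50.00 = 3.955 × 10^-3 mol
mass of As2O3 = 3.955 × 10^-3 × 197.84 = 0.7824 g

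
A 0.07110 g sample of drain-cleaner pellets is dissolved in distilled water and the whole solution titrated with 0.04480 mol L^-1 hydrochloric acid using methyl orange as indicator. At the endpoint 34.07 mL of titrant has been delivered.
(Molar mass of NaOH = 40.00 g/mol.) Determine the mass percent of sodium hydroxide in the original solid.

85.87 %

NaOH + HCl → NaCl + H2O
n(HCl) = 0.03407 L × 0.04480 mol/L = 1.526 × 10^-3 mol
n(NaOH) = 1.526 × 10^-3 mol (1:1 ratio)
mass of NaOH = 1.526 × 10^-3 × 40.00 g/mol = 0.06105 g
% NaOH = 0.06105 / 0.07110 × 100 = 85.87 %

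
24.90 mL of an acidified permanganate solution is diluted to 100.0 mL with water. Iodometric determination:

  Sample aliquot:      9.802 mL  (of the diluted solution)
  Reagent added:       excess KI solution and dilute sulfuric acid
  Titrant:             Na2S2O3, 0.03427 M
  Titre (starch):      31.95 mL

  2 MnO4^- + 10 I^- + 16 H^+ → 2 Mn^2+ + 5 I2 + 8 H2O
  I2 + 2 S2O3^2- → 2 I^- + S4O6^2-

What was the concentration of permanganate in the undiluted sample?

0.08972 M

n(S2O3^2-) = 0.03195 × 0.03427 = 1.095 × 10^-3 mol
n(I2) = n(S2O3^2-)/2 = 5.475 × 10^-4 mol
From the 2:5 ratio, n(MnO4^-) in the aliquot = 2/5 × 5.475 × 10^-4 = 2.190 × 10^-4 mol
[MnO4^-]_dilute = 2.190 × 10^-4 / 0.009802 = 0.02234 mol/L
[MnO4^-]_original = 0.02234 × 100.0/24.90 = 0.08972 mol/L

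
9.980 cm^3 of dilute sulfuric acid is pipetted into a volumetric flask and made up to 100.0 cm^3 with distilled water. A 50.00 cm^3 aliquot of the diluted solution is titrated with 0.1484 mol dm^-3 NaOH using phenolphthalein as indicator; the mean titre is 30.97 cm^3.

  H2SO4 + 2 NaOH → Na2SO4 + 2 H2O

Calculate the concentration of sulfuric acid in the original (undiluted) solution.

n(NaOH) = 0.03097 × 0.1484 = 4.596 × 10^-3 mol
From the 1:2 ratio, n(H2SO4) in the aliquot = 1/2 × 4.596 × 10^-3 = 2.298 × 10^-3 mol
[H2SO4]_dilute = 2.298 × 10^-3 / 0.05000 = 0.04596 mol/L
Dilution factor = 100.0 / 9.980 = 10.02
[H2SO4]_stock = 0.04596 × 10.02 = 0.4605 mol/L

0.4605 mol/L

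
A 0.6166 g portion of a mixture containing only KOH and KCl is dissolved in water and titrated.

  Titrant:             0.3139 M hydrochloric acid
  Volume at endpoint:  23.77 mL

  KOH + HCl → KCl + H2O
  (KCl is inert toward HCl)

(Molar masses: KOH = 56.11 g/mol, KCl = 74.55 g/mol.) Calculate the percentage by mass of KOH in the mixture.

n(HCl) = 0.02377 × 0.3139 = 7.461 × 10^-3 mol
Let x = n(KOH), y = n(KCl).
Titrant: 1x = 7.461 × 10^-3;  mass: 56.11x + 74.55y = 0.6166
Solving, x = 7.461 × 10^-3 mol, y = 2.655 × 10^-3 mol
mass of KOH = 7.461 × 10^-3 × 56.11 = 0.4187 g
% KOH = 0.4187 / 0.6166 × 100 = 67.90 %

67.90 %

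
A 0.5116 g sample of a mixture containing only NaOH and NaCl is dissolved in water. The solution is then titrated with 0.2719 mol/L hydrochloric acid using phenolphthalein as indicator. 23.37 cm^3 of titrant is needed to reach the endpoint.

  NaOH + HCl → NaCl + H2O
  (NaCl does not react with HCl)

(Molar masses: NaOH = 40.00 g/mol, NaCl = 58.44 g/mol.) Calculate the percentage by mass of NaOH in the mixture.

49.68 %

n(HCl) = 0.02337 × 0.2719 = 6.354 × 10^-3 mol
Let x = n(NaOH), y = n(NaCl).
Titrant: 1x = 6.354 × 10^-3;  mass: 40.00x + 58.44y = 0.5116
Solving, x = 6.354 × 10^-3 mol, y = 4.405 × 10^-3 mol
mass of NaOH = 6.354 × 10^-3 × 40.00 = 0.2542 g
% NaOH = 0.2542 / 0.5116 × 100 = 49.68 %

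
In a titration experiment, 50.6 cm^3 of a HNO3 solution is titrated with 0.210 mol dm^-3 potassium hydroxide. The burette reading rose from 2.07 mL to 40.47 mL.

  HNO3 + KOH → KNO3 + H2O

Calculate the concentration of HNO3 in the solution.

n(KOH) = 0.0384 L × 0.210 mol/L = 8.06 × 10^-3 mol
n(HNO3) = 8.06 × 10^-3 mol (1:1 mole ratio)
[HNO3] = 8.06 × 10^-3 mol / 0.0506 L = 0.159 mol/L

0.159 mol/L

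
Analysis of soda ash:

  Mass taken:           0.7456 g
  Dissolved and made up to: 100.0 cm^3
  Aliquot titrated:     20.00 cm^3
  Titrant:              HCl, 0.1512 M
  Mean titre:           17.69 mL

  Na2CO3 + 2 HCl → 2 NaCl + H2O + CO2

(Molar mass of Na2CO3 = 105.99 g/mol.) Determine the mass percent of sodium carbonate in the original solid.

n(HCl) per titration = 0.01769 × 0.1512 = 2.675 × 10^-3 mol
From the 1:2 ratio, n(Na2CO3) in each aliquot = 1/2 × 2.675 × 10^-3 = 1.337 × 10^-3 mol
n(Na2CO3) in the whole flask = 1.337 × 10^-3 × 100.0/20.00 = 6.687 × 10^-3 mol
mass of Na2CO3 = 6.687 × 10^-3 × 105.99 = 0.7087 g
% Na2CO3 = 0.7087 / 0.7456 × 100 = 95.06 %

95.06 %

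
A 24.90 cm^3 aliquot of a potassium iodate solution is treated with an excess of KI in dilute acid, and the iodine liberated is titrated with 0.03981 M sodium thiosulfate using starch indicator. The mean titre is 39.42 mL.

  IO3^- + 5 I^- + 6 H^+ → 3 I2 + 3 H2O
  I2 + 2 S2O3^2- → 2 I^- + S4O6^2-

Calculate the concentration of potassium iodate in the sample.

n(S2O3^2-) = 0.03942 × 0.03981 = 1.569 × 10^-3 mol
n(I2) = n(S2O3^2-)/2 = 7.847 × 10^-4 mol
From the 1:3 ratio, n(IO3^-) in the aliquot = 1/3 × 7.847 × 10^-4 = 2.616 × 10^-4 mol
[IO3^-] = 2.616 × 10^-4 / 0.02490 = 0.01050 mol/L

0.01050 M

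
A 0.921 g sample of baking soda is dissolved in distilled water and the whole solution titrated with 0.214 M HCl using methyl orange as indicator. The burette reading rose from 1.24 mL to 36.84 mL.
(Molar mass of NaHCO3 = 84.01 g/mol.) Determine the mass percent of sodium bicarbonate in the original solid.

69.5 %

NaHCO3 + HCl → NaCl + H2O + CO2
n(HCl) = 0.0356 L × 0.214 mol/L = 7.62 × 10^-3 mol
n(NaHCO3) = 7.62 × 10^-3 mol (1:1 ratio)
mass of NaHCO3 = 7.62 × 10^-3 × 84.01 g/mol = 0.640 g
% NaHCO3 = 0.640 / 0.921 × 100 = 69.5 %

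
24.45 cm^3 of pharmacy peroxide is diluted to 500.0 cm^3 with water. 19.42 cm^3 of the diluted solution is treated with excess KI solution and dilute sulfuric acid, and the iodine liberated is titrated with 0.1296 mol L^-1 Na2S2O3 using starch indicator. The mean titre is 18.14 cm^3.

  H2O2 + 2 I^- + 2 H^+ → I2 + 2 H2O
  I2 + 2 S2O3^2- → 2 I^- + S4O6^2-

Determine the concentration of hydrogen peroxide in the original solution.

n(S2O3^2-) = 0.01814 × 0.1296 = 2.351 × 10^-3 mol
n(I2) = n(S2O3^2-)/2 = 1.175 × 10^-3 mol
n(H2O2) in the aliquot = 1.175 × 10^-3 mol (1:1 ratio)
[H2O2]_dilute = 1.175 × 10^-3 / 0.01942 = 0.06053 mol/L
[H2O2]_original = 0.06053 × 500.0/24.45 = 1.238 mol/L

1.238 mol/L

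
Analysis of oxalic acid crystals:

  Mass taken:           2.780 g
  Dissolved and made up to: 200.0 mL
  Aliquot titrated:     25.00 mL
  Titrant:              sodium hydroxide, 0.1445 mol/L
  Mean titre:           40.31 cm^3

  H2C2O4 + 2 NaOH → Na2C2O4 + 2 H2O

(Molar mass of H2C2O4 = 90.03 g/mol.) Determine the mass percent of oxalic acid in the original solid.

n(NaOH) per titration = 0.04031 × 0.1445 = 5.825 × 10^-3 mol
From the 1:2 ratio, n(H2C2O4) in each aliquot = 1/2 × 5.825 × 10^-3 = 2.912 × 10^-3 mol
n(H2C2O4) in the whole flask = 2.912 × 10^-3 × 200.0/25.00 = 0.02330 mol
mass of H2C2O4 = 0.02330 × 90.03 = 2.098 g
% H2C2O4 = 2.098 / 2.780 × 100 = 75.45 %

75.45 %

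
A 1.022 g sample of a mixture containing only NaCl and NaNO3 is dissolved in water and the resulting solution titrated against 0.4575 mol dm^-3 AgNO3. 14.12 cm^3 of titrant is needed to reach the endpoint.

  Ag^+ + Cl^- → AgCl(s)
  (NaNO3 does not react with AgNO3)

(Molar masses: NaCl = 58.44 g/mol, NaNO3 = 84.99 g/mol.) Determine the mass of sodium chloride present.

0.3775 g

n(AgNO3) = 0.01412 × 0.4575 = 6.460 × 10^-3 mol
Let x = n(NaCl), y = n(NaNO3).
Titrant: 1x = 6.460 × 10^-3;  mass: 58.44x + 84.99y = 1.022
Solving, x = 6.460 × 10^-3 mol, y = 7.583 × 10^-3 mol
mass of NaCl = 6.460 × 10^-3 × 58.44 = 0.3775 g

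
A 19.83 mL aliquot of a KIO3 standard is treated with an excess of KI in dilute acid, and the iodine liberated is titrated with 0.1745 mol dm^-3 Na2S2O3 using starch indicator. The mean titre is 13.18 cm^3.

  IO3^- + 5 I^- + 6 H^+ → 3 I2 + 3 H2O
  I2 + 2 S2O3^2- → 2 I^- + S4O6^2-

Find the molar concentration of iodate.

0.01933 mol/L

n(S2O3^2-) = 0.01318 × 0.1745 = 2.300 × 10^-3 mol
n(I2) = n(S2O3^2-)/2 = 1.150 × 10^-3 mol
From the 1:3 ratio, n(IO3^-) in the aliquot = 1/3 × 1.150 × 10^-3 = 3.833 × 10^-4 mol
[IO3^-] = 3.833 × 10^-4 / 0.01983 = 0.01933 mol/L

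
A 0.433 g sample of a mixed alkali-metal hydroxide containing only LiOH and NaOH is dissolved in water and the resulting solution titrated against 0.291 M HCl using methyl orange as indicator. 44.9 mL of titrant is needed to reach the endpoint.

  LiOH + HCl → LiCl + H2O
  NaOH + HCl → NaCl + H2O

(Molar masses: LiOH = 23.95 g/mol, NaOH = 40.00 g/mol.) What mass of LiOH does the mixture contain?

n(HCl) = 0.0449 × 0.291 = 0.0131 mol
Let x = n(LiOH), y = n(NaOH).
Titrant: 1x + 1y = 0.0131;  mass: 23.95x + 40.00y = 0.433
Solving, x = 5.58 × 10^-3 mol, y = 7.48 × 10^-3 mol
mass of LiOH = 5.58 × 10^-3 × 23.95 = 0.134 g

0.134 g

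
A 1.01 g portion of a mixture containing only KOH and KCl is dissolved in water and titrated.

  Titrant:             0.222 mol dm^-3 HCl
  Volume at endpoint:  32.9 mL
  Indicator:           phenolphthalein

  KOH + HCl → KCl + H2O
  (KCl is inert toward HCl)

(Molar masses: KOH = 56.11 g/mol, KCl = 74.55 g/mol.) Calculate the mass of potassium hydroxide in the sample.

0.410 g

n(HCl) = 0.0329 × 0.222 = 7.30 × 10^-3 mol
Let x = n(KOH), y = n(KCl).
Titrant: 1x = 7.30 × 10^-3;  mass: 56.11x + 74.55y = 1.01
Solving, x = 7.30 × 10^-3 mol, y = 8.05 × 10^-3 mol
mass of KOH = 7.30 × 10^-3 × 56.11 = 0.410 g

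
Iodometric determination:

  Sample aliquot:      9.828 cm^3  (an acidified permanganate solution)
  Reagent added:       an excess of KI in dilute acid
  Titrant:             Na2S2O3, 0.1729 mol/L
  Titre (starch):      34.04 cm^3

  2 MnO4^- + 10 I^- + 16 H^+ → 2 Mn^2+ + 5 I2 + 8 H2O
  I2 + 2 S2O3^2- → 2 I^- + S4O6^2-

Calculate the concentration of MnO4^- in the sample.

n(S2O3^2-) = 0.03404 × 0.1729 = 5.886 × 10^-3 mol
n(I2) = n(S2O3^2-)/2 = 2.943 × 10^-3 mol
From the 2:5 ratio, n(MnO4^-) in the aliquot = 2/5 × 2.943 × 10^-3 = 1.177 × 10^-3 mol
[MnO4^-] = 1.177 × 10^-3 / 0.009828 = 0.1198 mol/L

0.1198 mol/L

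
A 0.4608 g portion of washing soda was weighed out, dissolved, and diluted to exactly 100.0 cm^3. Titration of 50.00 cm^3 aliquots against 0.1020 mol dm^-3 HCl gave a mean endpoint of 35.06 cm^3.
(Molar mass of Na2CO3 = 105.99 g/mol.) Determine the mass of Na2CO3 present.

Na2CO3 + 2 HCl → 2 NaCl + H2O + CO2
n(HCl) per titration = 0.03506 × 0.1020 = 3.576 × 10^-3 mol
From the 1:2 ratio, n(Na2CO3) in each aliquot = 1/2 × 3.576 × 10^-3 = 1.788 × 10^-3 mol
n(Na2CO3) in the whole flask = 1.788 × 10^-3 × 100.0/50.00 = 3.576 × 10^-3 mol
mass of Na2CO3 = 3.576 × 10^-3 × 105.99 = 0.3790 g

0.3790 g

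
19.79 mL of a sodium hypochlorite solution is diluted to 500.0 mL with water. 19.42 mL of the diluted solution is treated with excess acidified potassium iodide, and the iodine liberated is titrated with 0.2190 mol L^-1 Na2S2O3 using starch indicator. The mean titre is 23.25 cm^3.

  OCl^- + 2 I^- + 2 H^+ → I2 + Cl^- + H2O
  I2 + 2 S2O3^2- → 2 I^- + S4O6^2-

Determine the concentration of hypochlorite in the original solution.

n(S2O3^2-) = 0.02325 × 0.2190 = 5.092 × 10^-3 mol
n(I2) = n(S2O3^2-)/2 = 2.546 × 10^-3 mol
n(OCl^-) in the aliquot = 2.546 × 10^-3 mol (1:1 ratio)
[OCl^-]_dilute = 2.546 × 10^-3 / 0.01942 = 0.1311 mol/L
[OCl^-]_original = 0.1311 × 500.0/19.79 = 3.312 mol/L

3.312 mol/L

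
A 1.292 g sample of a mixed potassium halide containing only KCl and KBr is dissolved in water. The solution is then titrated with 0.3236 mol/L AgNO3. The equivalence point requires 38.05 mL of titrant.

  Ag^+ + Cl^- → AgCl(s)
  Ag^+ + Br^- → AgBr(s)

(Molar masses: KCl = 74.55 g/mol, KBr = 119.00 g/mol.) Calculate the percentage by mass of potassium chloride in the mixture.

22.49 %

n(AgNO3) = 0.03805 × 0.3236 = 0.01231 mol
Let x = n(KCl), y = n(KBr).
Titrant: 1x + 1y = 0.01231;  mass: 74.55x + 119.00y = 1.292
Solving, x = 3.898 × 10^-3 mol, y = 8.415 × 10^-3 mol
mass of KCl = 3.898 × 10^-3 × 74.55 = 0.2906 g
% KCl = 0.2906 / 1.292 × 100 = 22.49 %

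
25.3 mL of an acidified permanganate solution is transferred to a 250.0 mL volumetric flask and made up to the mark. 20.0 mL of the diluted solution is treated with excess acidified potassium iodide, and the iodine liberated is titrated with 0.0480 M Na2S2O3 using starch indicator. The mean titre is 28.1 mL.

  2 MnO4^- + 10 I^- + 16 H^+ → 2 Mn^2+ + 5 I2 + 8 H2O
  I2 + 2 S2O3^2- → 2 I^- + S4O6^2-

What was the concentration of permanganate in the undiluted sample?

0.133 M

n(S2O3^2-) = 0.0281 × 0.0480 = 1.35 × 10^-3 mol
n(I2) = n(S2O3^2-)/2 = 6.74 × 10^-4 mol
From the 2:5 ratio, n(MnO4^-) in the aliquot = 2/5 × 6.74 × 10^-4 = 2.70 × 10^-4 mol
[MnO4^-]_dilute = 2.70 × 10^-4 / 0.0200 = 0.0135 mol/L
[MnO4^-]_original = 0.0135 × 250.0/25.3 = 0.133 mol/L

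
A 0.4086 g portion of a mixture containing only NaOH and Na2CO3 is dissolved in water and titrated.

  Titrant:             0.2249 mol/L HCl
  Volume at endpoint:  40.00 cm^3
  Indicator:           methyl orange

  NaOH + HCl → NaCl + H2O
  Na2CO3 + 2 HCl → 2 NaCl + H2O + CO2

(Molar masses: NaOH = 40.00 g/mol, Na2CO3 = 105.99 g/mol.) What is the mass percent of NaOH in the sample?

n(HCl) = 0.04000 × 0.2249 = 8.996 × 10^-3 mol
Let x = n(NaOH), y = n(Na2CO3).
Titrant: 1x + 2y = 8.996 × 10^-3;  mass: 40.00x + 105.99y = 0.4086
Solving, x = 5.244 × 10^-3 mol, y = 1.876 × 10^-3 mol
mass of NaOH = 5.244 × 10^-3 × 40.00 = 0.2098 g
% NaOH = 0.2098 / 0.4086 × 100 = 51.33 %

51.33 %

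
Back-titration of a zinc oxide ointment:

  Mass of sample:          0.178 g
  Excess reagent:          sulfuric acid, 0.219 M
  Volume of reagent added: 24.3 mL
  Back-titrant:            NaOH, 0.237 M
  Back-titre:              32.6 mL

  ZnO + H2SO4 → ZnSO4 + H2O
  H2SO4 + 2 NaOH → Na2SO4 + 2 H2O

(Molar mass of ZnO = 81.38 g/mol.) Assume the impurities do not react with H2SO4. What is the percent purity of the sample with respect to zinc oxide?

n(H2SO4) added = 0.0243 × 0.219 = 5.32 × 10^-3 mol
n(NaOH) used in back-titration = 0.0326 × 0.237 = 7.73 × 10^-3 mol
From the 1:2 ratio, n(H2SO4) left over = 1/2 × 7.73 × 10^-3 = 3.86 × 10^-3 mol
n(H2SO4) consumed by analyte = 5.32 × 10^-3 − 3.86 × 10^-3 = 1.46 × 10^-3 mol
n(ZnO) = 1.46 × 10^-3 mol (1:1 ratio)
mass of ZnO = 1.46 × 10^-3 × 81.38 = 0.119 g
% ZnO = 0.119 / 0.178 × 100 = 66.7 %

66.7 %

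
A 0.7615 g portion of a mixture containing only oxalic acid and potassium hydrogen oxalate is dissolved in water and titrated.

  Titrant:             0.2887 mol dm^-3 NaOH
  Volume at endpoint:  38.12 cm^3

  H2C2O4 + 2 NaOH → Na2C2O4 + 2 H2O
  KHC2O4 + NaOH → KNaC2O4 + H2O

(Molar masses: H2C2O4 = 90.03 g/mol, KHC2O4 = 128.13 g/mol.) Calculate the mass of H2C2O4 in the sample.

n(NaOH) = 0.03812 × 0.2887 = 0.01101 mol
Let x = n(H2C2O4), y = n(KHC2O4).
Titrant: 2x + 1y = 0.01101;  mass: 90.03x + 128.13y = 0.7615
Solving, x = 3.902 × 10^-3 mol, y = 3.202 × 10^-3 mol
mass of H2C2O4 = 3.902 × 10^-3 × 90.03 = 0.3513 g

0.3513 g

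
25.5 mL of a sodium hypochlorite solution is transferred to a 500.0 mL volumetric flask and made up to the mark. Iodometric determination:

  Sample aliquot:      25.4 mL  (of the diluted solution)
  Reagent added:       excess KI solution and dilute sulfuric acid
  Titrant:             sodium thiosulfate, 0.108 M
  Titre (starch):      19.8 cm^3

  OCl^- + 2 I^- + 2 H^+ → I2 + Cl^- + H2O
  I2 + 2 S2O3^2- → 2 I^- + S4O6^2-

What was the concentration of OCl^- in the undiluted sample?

n(S2O3^2-) = 0.0198 × 0.108 = 2.14 × 10^-3 mol
n(I2) = n(S2O3^2-)/2 = 1.07 × 10^-3 mol
n(OCl^-) in the aliquot = 1.07 × 10^-3 mol (1:1 ratio)
[OCl^-]_dilute = 1.07 × 10^-3 / 0.0254 = 0.0421 mol/L
[OCl^-]_original = 0.0421 × 500.0/25.5 = 0.825 mol/L

0.825 M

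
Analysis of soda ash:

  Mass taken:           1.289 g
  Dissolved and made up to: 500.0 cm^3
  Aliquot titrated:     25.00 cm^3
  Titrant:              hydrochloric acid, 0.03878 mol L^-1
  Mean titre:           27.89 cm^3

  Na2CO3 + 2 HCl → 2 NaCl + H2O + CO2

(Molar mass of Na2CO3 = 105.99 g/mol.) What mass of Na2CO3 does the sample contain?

n(HCl) per titration = 0.02789 × 0.03878 = 1.082 × 10^-3 mol
From the 1:2 ratio, n(Na2CO3) in each aliquot = 1/2 × 1.082 × 10^-3 = 5.408 × 10^-4 mol
n(Na2CO3) in the whole flask = 5.408 × 10^-4 × 500.0/25.00 = 0.01082 mol
mass of Na2CO3 = 0.01082 × 105.99 = 1.146 g

1.146 g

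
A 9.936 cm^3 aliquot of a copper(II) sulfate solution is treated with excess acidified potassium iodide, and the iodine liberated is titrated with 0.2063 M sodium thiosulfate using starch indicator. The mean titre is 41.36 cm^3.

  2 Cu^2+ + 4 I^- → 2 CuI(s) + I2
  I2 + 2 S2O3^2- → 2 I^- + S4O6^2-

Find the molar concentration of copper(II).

n(S2O3^2-) = 0.04136 × 0.2063 = 8.533 × 10^-3 mol
n(I2) = n(S2O3^2-)/2 = 4.266 × 10^-3 mol
From the 2:1 ratio, n(Cu2+) in the aliquot = 2/1 × 4.266 × 10^-3 = 8.533 × 10^-3 mol
[Cu2+] = 8.533 × 10^-3 / 0.009936 = 0.8588 mol/L

0.8588 M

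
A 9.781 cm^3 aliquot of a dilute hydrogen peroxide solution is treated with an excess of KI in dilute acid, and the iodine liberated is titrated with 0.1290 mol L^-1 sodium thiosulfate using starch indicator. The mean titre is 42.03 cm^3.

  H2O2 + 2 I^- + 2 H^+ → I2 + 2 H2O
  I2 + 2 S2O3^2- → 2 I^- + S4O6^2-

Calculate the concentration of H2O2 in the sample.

n(S2O3^2-) = 0.04203 × 0.1290 = 5.422 × 10^-3 mol
n(I2) = n(S2O3^2-)/2 = 2.711 × 10^-3 mol
n(H2O2) in the aliquot = 2.711 × 10^-3 mol (1:1 ratio)
[H2O2] = 2.711 × 10^-3 / 0.009781 = 0.2772 mol/L

0.2772 mol/L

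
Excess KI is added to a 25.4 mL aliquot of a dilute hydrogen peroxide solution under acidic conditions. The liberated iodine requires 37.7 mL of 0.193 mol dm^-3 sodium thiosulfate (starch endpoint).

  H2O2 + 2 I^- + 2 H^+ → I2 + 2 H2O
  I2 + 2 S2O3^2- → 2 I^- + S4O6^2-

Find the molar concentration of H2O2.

n(S2O3^2-) = 0.0377 × 0.193 = 7.28 × 10^-3 mol
n(I2) = n(S2O3^2-)/2 = 3.64 × 10^-3 mol
n(H2O2) in the aliquot = 3.64 × 10^-3 mol (1:1 ratio)
[H2O2] = 3.64 × 10^-3 / 0.0254 = 0.143 mol/L

0.143 mol/L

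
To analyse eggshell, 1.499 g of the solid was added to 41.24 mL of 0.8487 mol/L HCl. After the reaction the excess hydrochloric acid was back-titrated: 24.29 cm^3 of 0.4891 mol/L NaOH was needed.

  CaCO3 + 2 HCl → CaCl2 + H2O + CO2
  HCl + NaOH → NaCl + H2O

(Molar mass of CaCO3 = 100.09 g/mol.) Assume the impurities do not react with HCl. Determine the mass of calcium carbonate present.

1.157 g

n(HCl) added = 0.04124 × 0.8487 = 0.03500 mol
n(NaOH) used in back-titration = 0.02429 × 0.4891 = 0.01188 mol
n(HCl) left over = 0.01188 mol (1:1 ratio)
n(HCl) consumed by analyte = 0.03500 − 0.01188 = 0.02312 mol
From the 1:2 ratio, n(CaCO3) = 1/2 × 0.02312 = 0.01156 mol
mass of CaCO3 = 0.01156 × 100.09 = 1.157 g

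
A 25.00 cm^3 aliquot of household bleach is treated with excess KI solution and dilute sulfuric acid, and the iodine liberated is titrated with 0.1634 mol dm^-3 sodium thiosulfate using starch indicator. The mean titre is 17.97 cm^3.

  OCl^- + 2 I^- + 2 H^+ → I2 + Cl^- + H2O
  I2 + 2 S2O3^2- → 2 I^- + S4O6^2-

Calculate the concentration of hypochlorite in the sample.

0.05873 mol/L

n(S2O3^2-) = 0.01797 × 0.1634 = 2.936 × 10^-3 mol
n(I2) = n(S2O3^2-)/2 = 1.468 × 10^-3 mol
n(OCl^-) in the aliquot = 1.468 × 10^-3 mol (1:1 ratio)
[OCl^-] = 1.468 × 10^-3 / 0.02500 = 0.05873 mol/L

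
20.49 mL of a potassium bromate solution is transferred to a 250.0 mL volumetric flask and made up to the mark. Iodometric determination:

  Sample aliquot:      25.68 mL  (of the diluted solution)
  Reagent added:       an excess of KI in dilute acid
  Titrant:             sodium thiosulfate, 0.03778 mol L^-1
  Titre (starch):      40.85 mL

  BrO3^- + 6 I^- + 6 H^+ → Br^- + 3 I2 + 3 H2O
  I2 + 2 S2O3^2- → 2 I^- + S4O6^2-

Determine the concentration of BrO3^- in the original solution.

0.1222 mol/L

n(S2O3^2-) = 0.04085 × 0.03778 = 1.543 × 10^-3 mol
n(I2) = n(S2O3^2-)/2 = 7.717 × 10^-4 mol
From the 1:3 ratio, n(BrO3^-) in the aliquot = 1/3 × 7.717 × 10^-4 = 2.572 × 10^-4 mol
[BrO3^-]_dilute = 2.572 × 10^-4 / 0.02568 = 0.01002 mol/L
[BrO3^-]_original = 0.01002 × 250.0/20.49 = 0.1222 mol/L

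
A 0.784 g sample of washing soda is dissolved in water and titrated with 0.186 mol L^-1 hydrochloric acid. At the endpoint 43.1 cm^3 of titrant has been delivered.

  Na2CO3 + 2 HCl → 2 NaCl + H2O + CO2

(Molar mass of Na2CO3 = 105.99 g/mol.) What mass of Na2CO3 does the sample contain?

n(HCl) = 0.0431 L × 0.186 mol/L = 8.02 × 10^-3 mol
From the 1:2 ratio, n(Na2CO3) = 1/2 × 8.02 × 10^-3 = 4.01 × 10^-3 mol
mass of Na2CO3 = 4.01 × 10^-3 × 105.99 g/mol = 0.425 g

0.425 g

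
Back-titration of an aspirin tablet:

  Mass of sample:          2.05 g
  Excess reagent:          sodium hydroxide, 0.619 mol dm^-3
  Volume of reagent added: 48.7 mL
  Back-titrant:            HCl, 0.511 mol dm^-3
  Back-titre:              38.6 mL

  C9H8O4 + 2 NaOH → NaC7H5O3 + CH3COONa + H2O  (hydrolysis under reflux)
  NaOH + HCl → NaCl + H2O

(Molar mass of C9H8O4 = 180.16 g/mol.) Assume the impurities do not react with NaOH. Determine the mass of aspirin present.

n(NaOH) added = 0.0487 × 0.619 = 0.0301 mol
n(HCl) used in back-titration = 0.0386 × 0.511 = 0.0197 mol
n(NaOH) left over = 0.0197 mol (1:1 ratio)
n(NaOH) consumed by analyte = 0.0301 − 0.0197 = 0.0104 mol
From the 1:2 ratio, n(C9H8O4) = 1/2 × 0.0104 = 5.21 × 10^-3 mol
mass of C9H8O4 = 5.21 × 10^-3 × 180.16 = 0.939 g

0.939 g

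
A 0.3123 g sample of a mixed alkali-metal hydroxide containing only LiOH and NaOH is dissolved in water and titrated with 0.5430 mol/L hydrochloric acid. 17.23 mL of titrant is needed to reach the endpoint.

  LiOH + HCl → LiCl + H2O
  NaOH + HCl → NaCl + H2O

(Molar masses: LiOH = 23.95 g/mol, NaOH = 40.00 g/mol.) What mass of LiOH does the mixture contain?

0.09242 g

n(HCl) = 0.01723 × 0.5430 = 9.356 × 10^-3 mol
Let x = n(LiOH), y = n(NaOH).
Titrant: 1x + 1y = 9.356 × 10^-3;  mass: 23.95x + 40.00y = 0.3123
Solving, x = 3.859 × 10^-3 mol, y = 5.497 × 10^-3 mol
mass of LiOH = 3.859 × 10^-3 × 23.95 = 0.09242 g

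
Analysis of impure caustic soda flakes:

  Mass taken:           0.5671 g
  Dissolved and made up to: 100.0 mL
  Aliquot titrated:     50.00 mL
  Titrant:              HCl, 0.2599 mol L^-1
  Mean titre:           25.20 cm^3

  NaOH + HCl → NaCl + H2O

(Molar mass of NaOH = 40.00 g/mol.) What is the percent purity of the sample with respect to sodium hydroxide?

92.39 %

n(HCl) per titration = 0.02520 × 0.2599 = 6.549 × 10^-3 mol
n(NaOH) in each aliquot = 6.549 × 10^-3 mol (1:1 ratio)
n(NaOH) in the whole flask = 6.549 × 10^-3 × 100.0/50.00 = 0.01310 mol
mass of NaOH = 0.01310 × 40.00 = 0.5240 g
% NaOH = 0.5240 / 0.5671 × 100 = 92.39 %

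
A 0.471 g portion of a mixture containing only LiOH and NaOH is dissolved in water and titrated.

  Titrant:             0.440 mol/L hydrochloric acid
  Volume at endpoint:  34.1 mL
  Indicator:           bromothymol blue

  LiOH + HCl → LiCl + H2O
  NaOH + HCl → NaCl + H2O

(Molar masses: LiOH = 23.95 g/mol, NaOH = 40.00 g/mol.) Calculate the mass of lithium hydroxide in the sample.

n(HCl) = 0.0341 × 0.440 = 0.0150 mol
Let x = n(LiOH), y = n(NaOH).
Titrant: 1x + 1y = 0.0150;  mass: 23.95x + 40.00y = 0.471
Solving, x = 8.05 × 10^-3 mol, y = 6.96 × 10^-3 mol
mass of LiOH = 8.05 × 10^-3 × 23.95 = 0.193 g

0.193 g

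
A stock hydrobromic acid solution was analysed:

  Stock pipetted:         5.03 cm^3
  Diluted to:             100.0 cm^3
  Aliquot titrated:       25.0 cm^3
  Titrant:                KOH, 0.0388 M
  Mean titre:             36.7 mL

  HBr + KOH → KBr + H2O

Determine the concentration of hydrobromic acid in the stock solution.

n(KOH) = 0.0367 × 0.0388 = 1.42 × 10^-3 mol
n(HBr) in the aliquot = 1.42 × 10^-3 mol (1:1 ratio)
[HBr]_dilute = 1.42 × 10^-3 / 0.0250 = 0.0570 mol/L
Dilution factor = 100.0 / 5.03 = 19.88
[HBr]_stock = 0.0570 × 19.88 = 1.13 mol/L

1.13 M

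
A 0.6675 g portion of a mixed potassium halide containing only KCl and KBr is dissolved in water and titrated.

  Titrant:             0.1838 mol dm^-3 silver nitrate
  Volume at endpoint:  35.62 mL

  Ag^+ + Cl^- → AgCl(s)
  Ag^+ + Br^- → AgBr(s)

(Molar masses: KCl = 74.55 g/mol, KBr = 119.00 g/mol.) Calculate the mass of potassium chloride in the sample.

n(AgNO3) = 0.03562 × 0.1838 = 6.547 × 10^-3 mol
Let x = n(KCl), y = n(KBr).
Titrant: 1x + 1y = 6.547 × 10^-3;  mass: 74.55x + 119.00y = 0.6675
Solving, x = 2.510 × 10^-3 mol, y = 4.037 × 10^-3 mol
mass of KCl = 2.510 × 10^-3 × 74.55 = 0.1872 g

0.1872 g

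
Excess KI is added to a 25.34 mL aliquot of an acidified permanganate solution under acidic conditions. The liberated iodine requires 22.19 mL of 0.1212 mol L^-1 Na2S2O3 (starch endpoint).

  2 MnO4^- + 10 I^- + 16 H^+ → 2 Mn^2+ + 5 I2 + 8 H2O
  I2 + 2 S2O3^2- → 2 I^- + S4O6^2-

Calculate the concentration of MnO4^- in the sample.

0.02123 mol/L

n(S2O3^2-) = 0.02219 × 0.1212 = 2.689 × 10^-3 mol
n(I2) = n(S2O3^2-)/2 = 1.345 × 10^-3 mol
From the 2:5 ratio, n(MnO4^-) in the aliquot = 2/5 × 1.345 × 10^-3 = 5.379 × 10^-4 mol
[MnO4^-] = 5.379 × 10^-4 / 0.02534 = 0.02123 mol/L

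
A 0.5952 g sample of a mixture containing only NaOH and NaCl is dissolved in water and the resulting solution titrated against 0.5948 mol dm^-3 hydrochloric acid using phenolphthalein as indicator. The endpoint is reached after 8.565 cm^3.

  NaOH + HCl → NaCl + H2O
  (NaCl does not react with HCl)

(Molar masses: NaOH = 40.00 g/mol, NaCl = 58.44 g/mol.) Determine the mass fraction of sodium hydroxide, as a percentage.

34.24 %

n(HCl) = 0.008565 × 0.5948 = 5.094 × 10^-3 mol
Let x = n(NaOH), y = n(NaCl).
Titrant: 1x = 5.094 × 10^-3;  mass: 40.00x + 58.44y = 0.5952
Solving, x = 5.094 × 10^-3 mol, y = 6.698 × 10^-3 mol
mass of NaOH = 5.094 × 10^-3 × 40.00 = 0.2038 g
% NaOH = 0.2038 / 0.5952 × 100 = 34.24 %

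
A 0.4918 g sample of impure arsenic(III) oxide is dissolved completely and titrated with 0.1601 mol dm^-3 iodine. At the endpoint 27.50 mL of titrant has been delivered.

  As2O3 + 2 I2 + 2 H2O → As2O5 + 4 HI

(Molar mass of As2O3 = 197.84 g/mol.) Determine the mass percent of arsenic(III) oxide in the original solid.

n(I2) = 0.02750 L × 0.1601 mol/L = 4.403 × 10^-3 mol
From the 1:2 ratio, n(As2O3) = 1/2 × 4.403 × 10^-3 = 2.201 × 10^-3 mol
mass of As2O3 = 2.201 × 10^-3 × 197.84 g/mol = 0.4355 g
% As2O3 = 0.4355 / 0.4918 × 100 = 88.56 %

88.56 %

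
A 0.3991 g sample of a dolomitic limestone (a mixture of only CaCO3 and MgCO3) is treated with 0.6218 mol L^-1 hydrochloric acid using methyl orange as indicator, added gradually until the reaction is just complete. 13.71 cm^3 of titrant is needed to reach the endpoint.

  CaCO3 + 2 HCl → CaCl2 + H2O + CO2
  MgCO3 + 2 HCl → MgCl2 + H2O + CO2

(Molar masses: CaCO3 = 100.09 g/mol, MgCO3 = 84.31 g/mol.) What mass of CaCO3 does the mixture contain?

0.2520 g

n(HCl) = 0.01371 × 0.6218 = 8.525 × 10^-3 mol
Let x = n(CaCO3), y = n(MgCO3).
Titrant: 2x + 2y = 8.525 × 10^-3;  mass: 100.09x + 84.31y = 0.3991
Solving, x = 2.518 × 10^-3 mol, y = 1.744 × 10^-3 mol
mass of CaCO3 = 2.518 × 10^-3 × 100.09 = 0.2520 g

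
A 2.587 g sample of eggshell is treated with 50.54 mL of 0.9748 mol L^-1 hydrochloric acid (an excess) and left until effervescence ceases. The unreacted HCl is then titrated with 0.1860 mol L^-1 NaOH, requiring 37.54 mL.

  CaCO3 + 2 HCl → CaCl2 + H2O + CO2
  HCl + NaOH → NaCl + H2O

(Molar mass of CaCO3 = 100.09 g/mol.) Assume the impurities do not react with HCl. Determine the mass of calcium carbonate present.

n(HCl) added = 0.05054 × 0.9748 = 0.04927 mol
n(NaOH) used in back-titration = 0.03754 × 0.1860 = 6.982 × 10^-3 mol
n(HCl) left over = 6.982 × 10^-3 mol (1:1 ratio)
n(HCl) consumed by analyte = 0.04927 − 6.982 × 10^-3 = 0.04228 mol
From the 1:2 ratio, n(CaCO3) = 1/2 × 0.04228 = 0.02114 mol
mass of CaCO3 = 0.02114 × 100.09 = 2.116 g

2.116 g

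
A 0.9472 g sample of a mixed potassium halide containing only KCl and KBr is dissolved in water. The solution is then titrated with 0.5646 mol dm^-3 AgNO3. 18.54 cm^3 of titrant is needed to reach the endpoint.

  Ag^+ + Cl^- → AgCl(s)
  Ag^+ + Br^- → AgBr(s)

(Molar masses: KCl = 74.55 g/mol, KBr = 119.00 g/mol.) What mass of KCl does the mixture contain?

n(AgNO3) = 0.01854 × 0.5646 = 0.01047 mol
Let x = n(KCl), y = n(KBr).
Titrant: 1x + 1y = 0.01047;  mass: 74.55x + 119.00y = 0.9472
Solving, x = 6.714 × 10^-3 mol, y = 3.753 × 10^-3 mol
mass of KCl = 6.714 × 10^-3 × 74.55 = 0.5006 g

0.5006 g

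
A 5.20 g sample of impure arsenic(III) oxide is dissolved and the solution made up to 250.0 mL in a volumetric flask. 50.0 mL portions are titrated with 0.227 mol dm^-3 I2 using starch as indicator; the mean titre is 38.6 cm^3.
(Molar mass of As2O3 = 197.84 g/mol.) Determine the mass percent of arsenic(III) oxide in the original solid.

83.3 %

As2O3 + 2 I2 + 2 H2O → As2O5 + 4 HI
n(I2) per titration = 0.0386 × 0.227 = 8.76 × 10^-3 mol
From the 1:2 ratio, n(As2O3) in each aliquot = 1/2 × 8.76 × 10^-3 = 4.38 × 10^-3 mol
n(As2O3) in the whole flask = 4.38 × 10^-3 × 250.0/50.0 = 0.0219 mol
mass of As2O3 = 0.0219 × 197.84 = 4.33 g
% As2O3 = 4.33 / 5.20 × 100 = 83.3 %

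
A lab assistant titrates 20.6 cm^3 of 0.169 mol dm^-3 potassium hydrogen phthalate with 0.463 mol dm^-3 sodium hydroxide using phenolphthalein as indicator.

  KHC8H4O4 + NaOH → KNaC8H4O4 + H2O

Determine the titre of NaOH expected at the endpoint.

7.52 mL

n(KHC8H4O4) = 0.0206 L × 0.169 mol/L = 3.48 × 10^-3 mol
n(NaOH) = 3.48 × 10^-3 mol (1:1 stoichiometry)
V(NaOH) = 3.48 × 10^-3 mol / 0.463 mol/L = 0.00752 L = 7.52 mL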